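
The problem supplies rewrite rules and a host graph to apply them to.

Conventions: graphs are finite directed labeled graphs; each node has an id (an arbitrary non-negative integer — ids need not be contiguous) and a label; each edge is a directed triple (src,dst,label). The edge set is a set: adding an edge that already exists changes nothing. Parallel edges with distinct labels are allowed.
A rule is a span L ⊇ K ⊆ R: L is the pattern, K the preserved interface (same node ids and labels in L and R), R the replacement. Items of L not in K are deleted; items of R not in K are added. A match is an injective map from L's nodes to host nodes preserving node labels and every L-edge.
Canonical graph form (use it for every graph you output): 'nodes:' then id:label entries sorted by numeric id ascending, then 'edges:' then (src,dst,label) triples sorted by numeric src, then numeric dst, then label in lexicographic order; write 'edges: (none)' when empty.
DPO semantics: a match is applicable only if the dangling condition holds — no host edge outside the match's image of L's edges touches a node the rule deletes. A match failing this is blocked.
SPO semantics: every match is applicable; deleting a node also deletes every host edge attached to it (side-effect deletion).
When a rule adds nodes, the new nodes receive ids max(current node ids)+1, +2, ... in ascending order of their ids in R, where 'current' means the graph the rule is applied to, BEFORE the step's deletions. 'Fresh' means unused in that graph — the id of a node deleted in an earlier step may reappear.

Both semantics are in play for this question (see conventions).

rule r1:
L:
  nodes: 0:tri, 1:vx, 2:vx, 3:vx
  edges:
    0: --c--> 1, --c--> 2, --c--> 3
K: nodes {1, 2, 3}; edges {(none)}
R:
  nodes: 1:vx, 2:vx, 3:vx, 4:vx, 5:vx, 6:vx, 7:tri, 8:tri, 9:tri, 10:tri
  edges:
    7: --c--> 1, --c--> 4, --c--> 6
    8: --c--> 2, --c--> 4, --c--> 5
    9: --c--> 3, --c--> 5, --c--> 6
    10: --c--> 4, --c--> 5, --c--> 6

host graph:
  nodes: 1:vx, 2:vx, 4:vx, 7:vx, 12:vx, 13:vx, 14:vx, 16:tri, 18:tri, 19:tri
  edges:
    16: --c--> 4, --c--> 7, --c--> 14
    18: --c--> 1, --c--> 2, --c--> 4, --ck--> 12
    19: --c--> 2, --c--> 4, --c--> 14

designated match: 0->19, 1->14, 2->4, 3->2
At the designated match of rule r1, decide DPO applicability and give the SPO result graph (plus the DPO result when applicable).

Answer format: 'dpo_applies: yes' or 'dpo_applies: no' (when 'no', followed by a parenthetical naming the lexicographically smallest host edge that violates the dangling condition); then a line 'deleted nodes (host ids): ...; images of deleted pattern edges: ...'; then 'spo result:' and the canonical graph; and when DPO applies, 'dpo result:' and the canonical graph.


dpo_applies: yes
deleted nodes (host ids): 19; images of deleted pattern edges: (19,2,c); (19,4,c); (19,14,c)
spo result:
nodes: 1:vx, 2:vx, 4:vx, 7:vx, 12:vx, 13:vx, 14:vx, 16:tri, 18:tri, 20:vx, 21:vx, 22:vx, 23:tri, 24:tri, 25:tri, 26:tri
edges: (16,4,c); (16,7,c); (16,14,c); (18,1,c); (18,2,c); (18,4,c); (18,12,ck); (23,14,c); (23,20,c); (23,22,c); (24,4,c); (24,20,c); (24,21,c); (25,2,c); (25,21,c); (25,22,c); (26,20,c); (26,21,c); (26,22,c)
dpo result:
nodes: 1:vx, 2:vx, 4:vx, 7:vx, 12:vx, 13:vx, 14:vx, 16:tri, 18:tri, 20:vx, 21:vx, 22:vx, 23:tri, 24:tri, 25:tri, 26:tri
edges: (16,4,c); (16,7,c); (16,14,c); (18,1,c); (18,2,c); (18,4,c); (18,12,ck); (23,14,c); (23,20,c); (23,22,c); (24,4,c); (24,20,c); (24,21,c); (25,2,c); (25,21,c); (25,22,c); (26,20,c); (26,21,c); (26,22,c)


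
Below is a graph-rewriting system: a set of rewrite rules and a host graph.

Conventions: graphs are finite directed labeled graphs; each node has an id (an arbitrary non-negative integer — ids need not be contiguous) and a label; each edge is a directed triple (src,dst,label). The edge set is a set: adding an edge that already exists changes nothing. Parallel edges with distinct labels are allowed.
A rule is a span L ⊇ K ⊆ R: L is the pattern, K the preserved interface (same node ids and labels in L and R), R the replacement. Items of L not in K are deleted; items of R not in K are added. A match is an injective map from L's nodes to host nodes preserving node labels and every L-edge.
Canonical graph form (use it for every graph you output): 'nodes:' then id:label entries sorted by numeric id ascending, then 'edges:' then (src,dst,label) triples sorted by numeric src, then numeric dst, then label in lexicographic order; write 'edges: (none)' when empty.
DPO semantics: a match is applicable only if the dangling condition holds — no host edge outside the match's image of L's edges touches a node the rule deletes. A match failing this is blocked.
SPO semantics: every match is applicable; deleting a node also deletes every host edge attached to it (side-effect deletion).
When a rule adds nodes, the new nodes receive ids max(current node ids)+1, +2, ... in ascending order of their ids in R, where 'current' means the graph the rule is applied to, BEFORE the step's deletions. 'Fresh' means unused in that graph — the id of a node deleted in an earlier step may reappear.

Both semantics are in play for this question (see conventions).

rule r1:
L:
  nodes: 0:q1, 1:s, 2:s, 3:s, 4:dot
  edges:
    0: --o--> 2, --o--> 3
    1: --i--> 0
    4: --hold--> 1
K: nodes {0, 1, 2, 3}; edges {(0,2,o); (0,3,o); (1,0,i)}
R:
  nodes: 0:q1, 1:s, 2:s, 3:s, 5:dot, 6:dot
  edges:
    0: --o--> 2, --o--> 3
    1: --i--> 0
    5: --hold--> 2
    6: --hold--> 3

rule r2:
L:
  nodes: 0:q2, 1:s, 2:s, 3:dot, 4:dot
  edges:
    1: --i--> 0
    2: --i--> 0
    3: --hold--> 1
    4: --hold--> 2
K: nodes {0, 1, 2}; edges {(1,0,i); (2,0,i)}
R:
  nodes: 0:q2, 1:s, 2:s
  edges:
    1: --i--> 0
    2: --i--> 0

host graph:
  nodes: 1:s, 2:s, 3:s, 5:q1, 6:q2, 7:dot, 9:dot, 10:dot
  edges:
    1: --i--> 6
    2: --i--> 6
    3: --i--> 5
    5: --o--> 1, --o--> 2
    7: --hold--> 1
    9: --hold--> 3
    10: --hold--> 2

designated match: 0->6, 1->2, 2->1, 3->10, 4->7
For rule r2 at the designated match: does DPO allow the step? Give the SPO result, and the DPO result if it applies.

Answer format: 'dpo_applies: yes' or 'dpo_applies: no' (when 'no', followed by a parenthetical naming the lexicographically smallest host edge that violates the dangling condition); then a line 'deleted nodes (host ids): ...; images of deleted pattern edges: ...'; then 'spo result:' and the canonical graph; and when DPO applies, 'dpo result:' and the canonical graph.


dpo_applies: yes
deleted nodes (host ids): 7, 10; images of deleted pattern edges: (7,1,hold); (10,2,hold)
spo result:
nodes: 1:s, 2:s, 3:s, 5:q1, 6:q2, 9:dot
edges: (1,6,i); (2,6,i); (3,5,i); (5,1,o); (5,2,o); (9,3,hold)
dpo result:
nodes: 1:s, 2:s, 3:s, 5:q1, 6:q2, 9:dot
edges: (1,6,i); (2,6,i); (3,5,i); (5,1,o); (5,2,o); (9,3,hold)


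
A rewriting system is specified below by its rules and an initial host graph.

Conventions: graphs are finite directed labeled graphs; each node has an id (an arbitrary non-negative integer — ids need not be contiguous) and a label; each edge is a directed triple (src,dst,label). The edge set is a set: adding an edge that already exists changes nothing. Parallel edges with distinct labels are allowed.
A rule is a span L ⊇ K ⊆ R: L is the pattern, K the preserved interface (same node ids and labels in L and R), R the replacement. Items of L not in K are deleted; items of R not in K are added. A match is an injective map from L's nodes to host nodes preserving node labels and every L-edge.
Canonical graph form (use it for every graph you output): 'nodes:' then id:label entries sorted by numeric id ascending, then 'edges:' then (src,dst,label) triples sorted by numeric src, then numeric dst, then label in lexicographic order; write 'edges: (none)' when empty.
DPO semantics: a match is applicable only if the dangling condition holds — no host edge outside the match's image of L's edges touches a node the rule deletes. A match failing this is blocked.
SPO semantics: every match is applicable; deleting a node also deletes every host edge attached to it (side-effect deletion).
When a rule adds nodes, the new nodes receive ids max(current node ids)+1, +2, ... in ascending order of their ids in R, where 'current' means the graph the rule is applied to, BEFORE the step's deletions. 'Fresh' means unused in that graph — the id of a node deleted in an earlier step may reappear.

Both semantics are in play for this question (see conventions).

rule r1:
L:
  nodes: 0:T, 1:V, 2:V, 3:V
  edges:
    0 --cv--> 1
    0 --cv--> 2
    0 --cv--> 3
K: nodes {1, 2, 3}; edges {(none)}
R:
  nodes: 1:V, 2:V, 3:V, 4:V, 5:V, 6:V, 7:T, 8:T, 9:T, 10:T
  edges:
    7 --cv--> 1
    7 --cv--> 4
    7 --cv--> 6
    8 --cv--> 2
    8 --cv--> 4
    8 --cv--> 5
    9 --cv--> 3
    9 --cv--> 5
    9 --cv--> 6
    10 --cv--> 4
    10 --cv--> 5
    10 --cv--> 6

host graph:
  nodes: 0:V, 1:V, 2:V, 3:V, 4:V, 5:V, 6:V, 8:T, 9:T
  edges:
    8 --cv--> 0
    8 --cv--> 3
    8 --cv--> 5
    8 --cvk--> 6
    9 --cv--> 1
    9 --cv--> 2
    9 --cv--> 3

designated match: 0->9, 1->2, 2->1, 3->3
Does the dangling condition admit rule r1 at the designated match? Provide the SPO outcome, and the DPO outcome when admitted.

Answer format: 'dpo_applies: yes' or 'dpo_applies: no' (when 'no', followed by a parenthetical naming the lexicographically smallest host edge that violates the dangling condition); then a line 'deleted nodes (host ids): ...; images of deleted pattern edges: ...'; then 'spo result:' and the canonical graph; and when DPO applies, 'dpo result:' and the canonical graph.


dpo_applies: yes
deleted nodes (host ids): 9; images of deleted pattern edges: (9,1,cv); (9,2,cv); (9,3,cv)
spo result:
nodes: 0:V, 1:V, 2:V, 3:V, 4:V, 5:V, 6:V, 8:T, 10:V, 11:V, 12:V, 13:T, 14:T, 15:T, 16:T
edges: (8,0,cv); (8,3,cv); (8,5,cv); (8,6,cvk); (13,2,cv); (13,10,cv); (13,12,cv); (14,1,cv); (14,10,cv); (14,11,cv); (15,3,cv); (15,11,cv); (15,12,cv); (16,10,cv); (16,11,cv); (16,12,cv)
dpo result:
nodes: 0:V, 1:V, 2:V, 3:V, 4:V, 5:V, 6:V, 8:T, 10:V, 11:V, 12:V, 13:T, 14:T, 15:T, 16:T
edges: (8,0,cv); (8,3,cv); (8,5,cv); (8,6,cvk); (13,2,cv); (13,10,cv); (13,12,cv); (14,1,cv); (14,10,cv); (14,11,cv); (15,3,cv); (15,11,cv); (15,12,cv); (16,10,cv); (16,11,cv); (16,12,cv)


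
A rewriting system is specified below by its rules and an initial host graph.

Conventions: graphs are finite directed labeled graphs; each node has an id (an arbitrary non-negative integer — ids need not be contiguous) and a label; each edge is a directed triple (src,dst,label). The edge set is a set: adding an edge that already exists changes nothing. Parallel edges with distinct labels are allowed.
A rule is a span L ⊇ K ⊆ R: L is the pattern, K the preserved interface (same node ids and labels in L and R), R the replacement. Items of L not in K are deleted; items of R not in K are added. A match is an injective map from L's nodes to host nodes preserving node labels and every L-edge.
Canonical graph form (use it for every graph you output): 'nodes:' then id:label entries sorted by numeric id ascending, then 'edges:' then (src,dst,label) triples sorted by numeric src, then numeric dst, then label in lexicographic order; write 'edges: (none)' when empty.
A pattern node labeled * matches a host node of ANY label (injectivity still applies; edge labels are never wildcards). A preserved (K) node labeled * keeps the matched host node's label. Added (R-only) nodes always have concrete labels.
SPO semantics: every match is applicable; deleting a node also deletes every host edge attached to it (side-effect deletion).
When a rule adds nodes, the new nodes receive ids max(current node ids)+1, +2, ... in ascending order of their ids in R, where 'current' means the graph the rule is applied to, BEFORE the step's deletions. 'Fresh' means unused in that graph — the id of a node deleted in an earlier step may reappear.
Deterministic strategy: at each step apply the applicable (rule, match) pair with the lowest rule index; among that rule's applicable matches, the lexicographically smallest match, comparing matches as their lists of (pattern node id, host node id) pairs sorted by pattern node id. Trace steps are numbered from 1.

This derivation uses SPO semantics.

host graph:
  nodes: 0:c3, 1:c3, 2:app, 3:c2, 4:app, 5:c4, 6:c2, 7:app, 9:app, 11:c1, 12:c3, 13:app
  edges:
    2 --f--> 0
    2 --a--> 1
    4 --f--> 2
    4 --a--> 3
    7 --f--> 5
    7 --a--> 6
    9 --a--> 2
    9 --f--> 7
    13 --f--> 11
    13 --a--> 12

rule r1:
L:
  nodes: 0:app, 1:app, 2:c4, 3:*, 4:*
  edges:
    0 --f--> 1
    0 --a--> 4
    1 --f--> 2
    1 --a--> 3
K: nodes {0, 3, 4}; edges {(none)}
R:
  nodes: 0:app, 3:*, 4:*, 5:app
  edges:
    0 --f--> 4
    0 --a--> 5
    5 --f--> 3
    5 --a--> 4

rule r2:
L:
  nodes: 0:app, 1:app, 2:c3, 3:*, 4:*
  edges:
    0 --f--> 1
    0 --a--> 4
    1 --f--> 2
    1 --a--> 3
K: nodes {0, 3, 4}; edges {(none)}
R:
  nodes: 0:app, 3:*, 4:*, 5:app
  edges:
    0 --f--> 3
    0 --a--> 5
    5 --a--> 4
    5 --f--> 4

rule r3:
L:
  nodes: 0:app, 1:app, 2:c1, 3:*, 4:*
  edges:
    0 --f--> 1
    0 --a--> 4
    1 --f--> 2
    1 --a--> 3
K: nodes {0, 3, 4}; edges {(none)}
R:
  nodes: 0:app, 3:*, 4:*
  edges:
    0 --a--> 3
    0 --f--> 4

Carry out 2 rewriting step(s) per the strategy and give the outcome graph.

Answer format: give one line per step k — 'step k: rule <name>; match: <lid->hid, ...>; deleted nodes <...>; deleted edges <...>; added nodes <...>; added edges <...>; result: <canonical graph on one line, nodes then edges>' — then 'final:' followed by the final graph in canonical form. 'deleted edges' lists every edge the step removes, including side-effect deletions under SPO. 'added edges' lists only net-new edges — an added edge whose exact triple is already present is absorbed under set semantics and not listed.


step 1: rule r1; match: 0->9, 1->7, 2->5, 3->6, 4->2; deleted nodes 5, 7; deleted edges (7,5,f); (7,6,a); (9,2,a); (9,7,f); added nodes 14; added edges (9,2,f); (9,14,a); (14,2,a); (14,6,f); result: nodes: 0:c3, 1:c3, 2:app, 3:c2, 4:app, 6:c2, 9:app, 11:c1, 12:c3, 13:app, 14:app edges: (2,0,f); (2,1,a); (4,2,f); (4,3,a); (9,2,f); (9,14,a); (13,11,f); (13,12,a); (14,2,a); (14,6,f)
step 2: rule r2; match: 0->4, 1->2, 2->0, 3->1, 4->3; deleted nodes 0, 2; deleted edges (2,0,f); (2,1,a); (4,2,f); (4,3,a); (9,2,f); (14,2,a); added nodes 15; added edges (4,1,f); (4,15,a); (15,3,a); (15,3,f); result: nodes: 1:c3, 3:c2, 4:app, 6:c2, 9:app, 11:c1, 12:c3, 13:app, 14:app, 15:app edges: (4,1,f); (4,15,a); (9,14,a); (13,11,f); (13,12,a); (14,6,f); (15,3,a); (15,3,f)
final:
nodes: 1:c3, 3:c2, 4:app, 6:c2, 9:app, 11:c1, 12:c3, 13:app, 14:app, 15:app
edges: (4,1,f); (4,15,a); (9,14,a); (13,11,f); (13,12,a); (14,6,f); (15,3,a); (15,3,f)


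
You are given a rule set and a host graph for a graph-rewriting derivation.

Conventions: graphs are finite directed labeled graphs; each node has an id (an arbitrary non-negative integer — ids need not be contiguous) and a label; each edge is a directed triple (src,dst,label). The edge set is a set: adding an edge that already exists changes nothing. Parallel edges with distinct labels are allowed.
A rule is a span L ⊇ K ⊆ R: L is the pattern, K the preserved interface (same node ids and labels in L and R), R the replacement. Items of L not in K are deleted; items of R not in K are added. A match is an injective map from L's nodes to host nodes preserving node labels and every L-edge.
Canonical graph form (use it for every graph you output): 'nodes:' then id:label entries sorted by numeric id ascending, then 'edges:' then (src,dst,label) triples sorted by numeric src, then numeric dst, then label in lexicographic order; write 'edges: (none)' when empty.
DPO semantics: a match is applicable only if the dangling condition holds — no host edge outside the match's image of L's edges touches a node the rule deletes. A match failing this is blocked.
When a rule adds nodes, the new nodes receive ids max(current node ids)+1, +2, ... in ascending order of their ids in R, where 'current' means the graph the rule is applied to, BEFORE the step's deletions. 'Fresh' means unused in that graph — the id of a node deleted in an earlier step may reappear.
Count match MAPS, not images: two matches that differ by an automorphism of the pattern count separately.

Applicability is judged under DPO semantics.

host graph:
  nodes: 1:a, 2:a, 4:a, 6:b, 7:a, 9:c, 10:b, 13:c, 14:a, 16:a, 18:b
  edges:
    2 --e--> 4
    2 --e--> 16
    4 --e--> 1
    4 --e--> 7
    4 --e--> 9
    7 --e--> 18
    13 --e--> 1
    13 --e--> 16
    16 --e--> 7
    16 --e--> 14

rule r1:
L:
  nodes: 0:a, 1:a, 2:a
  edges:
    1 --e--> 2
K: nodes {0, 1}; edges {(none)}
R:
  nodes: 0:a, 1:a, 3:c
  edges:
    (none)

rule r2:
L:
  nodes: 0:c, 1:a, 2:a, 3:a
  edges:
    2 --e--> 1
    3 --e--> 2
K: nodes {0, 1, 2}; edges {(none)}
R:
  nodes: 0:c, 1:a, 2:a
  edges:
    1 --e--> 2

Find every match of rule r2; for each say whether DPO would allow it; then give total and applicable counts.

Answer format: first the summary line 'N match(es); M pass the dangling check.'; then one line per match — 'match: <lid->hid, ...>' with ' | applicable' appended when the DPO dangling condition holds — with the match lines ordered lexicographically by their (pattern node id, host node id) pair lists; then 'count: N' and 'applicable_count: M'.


8 match(es); 0 pass the dangling check.
match: 0->9, 1->1, 2->4, 3->2
match: 0->9, 1->7, 2->4, 3->2
match: 0->9, 1->7, 2->16, 3->2
match: 0->9, 1->14, 2->16, 3->2
match: 0->13, 1->1, 2->4, 3->2
match: 0->13, 1->7, 2->4, 3->2
match: 0->13, 1->7, 2->16, 3->2
match: 0->13, 1->14, 2->16, 3->2
count: 8
applicable_count: 0


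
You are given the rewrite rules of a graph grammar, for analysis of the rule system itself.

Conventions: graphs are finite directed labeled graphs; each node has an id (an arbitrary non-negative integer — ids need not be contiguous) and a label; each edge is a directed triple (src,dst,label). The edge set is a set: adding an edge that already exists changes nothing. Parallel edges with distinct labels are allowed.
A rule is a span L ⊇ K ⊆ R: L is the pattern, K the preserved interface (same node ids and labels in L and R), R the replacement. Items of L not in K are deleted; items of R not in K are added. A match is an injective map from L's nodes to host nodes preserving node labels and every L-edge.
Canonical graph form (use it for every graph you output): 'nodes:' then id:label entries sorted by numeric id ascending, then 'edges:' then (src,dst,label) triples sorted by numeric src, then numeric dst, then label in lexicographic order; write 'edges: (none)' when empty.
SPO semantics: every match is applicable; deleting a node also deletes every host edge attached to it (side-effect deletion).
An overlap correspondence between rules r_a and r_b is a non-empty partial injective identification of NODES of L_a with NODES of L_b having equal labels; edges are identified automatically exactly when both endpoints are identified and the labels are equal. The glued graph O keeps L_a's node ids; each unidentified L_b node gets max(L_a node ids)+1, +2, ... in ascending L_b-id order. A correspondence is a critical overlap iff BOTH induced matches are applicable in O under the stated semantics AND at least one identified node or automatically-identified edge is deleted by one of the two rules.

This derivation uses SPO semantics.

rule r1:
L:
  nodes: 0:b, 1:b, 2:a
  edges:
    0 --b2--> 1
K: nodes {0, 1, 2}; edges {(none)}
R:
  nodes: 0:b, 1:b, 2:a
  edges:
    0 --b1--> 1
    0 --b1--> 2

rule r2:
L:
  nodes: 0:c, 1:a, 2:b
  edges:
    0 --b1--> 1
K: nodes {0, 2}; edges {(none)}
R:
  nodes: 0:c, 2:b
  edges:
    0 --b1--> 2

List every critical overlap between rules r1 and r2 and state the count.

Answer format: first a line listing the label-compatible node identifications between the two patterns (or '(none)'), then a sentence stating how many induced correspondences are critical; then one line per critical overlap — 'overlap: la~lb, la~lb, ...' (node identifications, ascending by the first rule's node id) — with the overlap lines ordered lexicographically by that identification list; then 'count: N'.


label-compatible node identifications between L(r1) and L(r2): 0~2, 1~2, 2~1
3 of the induced correspondences are critical overlaps of r1 and r2.
overlap: 0~2, 2~1
overlap: 1~2, 2~1
overlap: 2~1
count: 3


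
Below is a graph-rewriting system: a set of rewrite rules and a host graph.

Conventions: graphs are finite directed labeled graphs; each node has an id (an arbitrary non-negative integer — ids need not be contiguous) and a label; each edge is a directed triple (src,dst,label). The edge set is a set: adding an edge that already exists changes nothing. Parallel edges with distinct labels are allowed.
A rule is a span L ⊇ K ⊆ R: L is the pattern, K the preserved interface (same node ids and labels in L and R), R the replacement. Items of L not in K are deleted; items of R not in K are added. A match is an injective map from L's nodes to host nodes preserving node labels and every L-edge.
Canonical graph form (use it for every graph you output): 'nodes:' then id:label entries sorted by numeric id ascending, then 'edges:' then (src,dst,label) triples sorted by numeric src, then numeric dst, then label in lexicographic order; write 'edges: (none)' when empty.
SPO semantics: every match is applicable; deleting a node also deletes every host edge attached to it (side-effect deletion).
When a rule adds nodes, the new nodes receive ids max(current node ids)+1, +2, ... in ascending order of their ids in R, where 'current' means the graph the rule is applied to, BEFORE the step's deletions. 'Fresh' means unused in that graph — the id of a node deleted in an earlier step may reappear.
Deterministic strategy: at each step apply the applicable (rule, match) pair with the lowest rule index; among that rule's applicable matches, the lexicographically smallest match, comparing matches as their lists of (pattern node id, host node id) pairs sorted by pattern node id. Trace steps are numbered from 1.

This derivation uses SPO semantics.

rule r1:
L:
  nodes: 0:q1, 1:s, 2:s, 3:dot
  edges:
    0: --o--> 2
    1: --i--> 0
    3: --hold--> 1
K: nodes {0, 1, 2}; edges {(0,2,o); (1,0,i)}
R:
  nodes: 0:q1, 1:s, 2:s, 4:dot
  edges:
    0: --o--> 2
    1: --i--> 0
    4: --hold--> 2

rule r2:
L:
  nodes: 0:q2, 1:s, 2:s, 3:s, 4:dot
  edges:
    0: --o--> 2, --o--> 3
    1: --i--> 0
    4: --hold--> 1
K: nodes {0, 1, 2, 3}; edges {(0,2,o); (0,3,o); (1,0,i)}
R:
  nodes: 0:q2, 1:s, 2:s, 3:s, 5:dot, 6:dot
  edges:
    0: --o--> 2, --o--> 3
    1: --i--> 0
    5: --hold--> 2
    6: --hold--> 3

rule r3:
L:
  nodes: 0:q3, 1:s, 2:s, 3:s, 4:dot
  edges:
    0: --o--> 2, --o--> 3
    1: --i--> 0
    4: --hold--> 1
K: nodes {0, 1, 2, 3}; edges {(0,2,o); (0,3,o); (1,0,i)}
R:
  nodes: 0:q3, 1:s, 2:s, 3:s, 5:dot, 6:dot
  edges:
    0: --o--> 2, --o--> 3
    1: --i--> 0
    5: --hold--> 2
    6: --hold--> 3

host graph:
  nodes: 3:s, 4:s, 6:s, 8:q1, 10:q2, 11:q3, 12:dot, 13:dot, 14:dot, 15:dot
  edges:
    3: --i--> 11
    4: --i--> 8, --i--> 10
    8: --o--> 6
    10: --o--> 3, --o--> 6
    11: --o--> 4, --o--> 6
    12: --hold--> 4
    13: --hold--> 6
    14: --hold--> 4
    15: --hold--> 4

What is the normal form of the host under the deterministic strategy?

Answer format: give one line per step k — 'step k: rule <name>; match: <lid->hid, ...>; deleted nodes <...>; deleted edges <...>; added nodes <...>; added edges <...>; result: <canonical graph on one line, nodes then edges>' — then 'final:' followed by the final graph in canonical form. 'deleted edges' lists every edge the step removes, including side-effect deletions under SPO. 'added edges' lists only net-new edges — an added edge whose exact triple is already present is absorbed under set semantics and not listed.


step 1: rule r1; match: 0->8, 1->4, 2->6, 3->12; deleted nodes 12; deleted edges (12,4,hold); added nodes 16; added edges (16,6,hold); result: nodes: 3:s, 4:s, 6:s, 8:q1, 10:q2, 11:q3, 13:dot, 14:dot, 15:dot, 16:dot edges: (3,11,i); (4,8,i); (4,10,i); (8,6,o); (10,3,o); (10,6,o); (11,4,o); (11,6,o); (13,6,hold); (14,4,hold); (15,4,hold); (16,6,hold)
step 2: rule r1; match: 0->8, 1->4, 2->6, 3->14; deleted nodes 14; deleted edges (14,4,hold); added nodes 17; added edges (17,6,hold); result: nodes: 3:s, 4:s, 6:s, 8:q1, 10:q2, 11:q3, 13:dot, 15:dot, 16:dot, 17:dot edges: (3,11,i); (4,8,i); (4,10,i); (8,6,o); (10,3,o); (10,6,o); (11,4,o); (11,6,o); (13,6,hold); (15,4,hold); (16,6,hold); (17,6,hold)
step 3: rule r1; match: 0->8, 1->4, 2->6, 3->15; deleted nodes 15; deleted edges (15,4,hold); added nodes 18; added edges (18,6,hold); result: nodes: 3:s, 4:s, 6:s, 8:q1, 10:q2, 11:q3, 13:dot, 16:dot, 17:dot, 18:dot edges: (3,11,i); (4,8,i); (4,10,i); (8,6,o); (10,3,o); (10,6,o); (11,4,o); (11,6,o); (13,6,hold); (16,6,hold); (17,6,hold); (18,6,hold)
final:
nodes: 3:s, 4:s, 6:s, 8:q1, 10:q2, 11:q3, 13:dot, 16:dot, 17:dot, 18:dot
edges: (3,11,i); (4,8,i); (4,10,i); (8,6,o); (10,3,o); (10,6,o); (11,4,o); (11,6,o); (13,6,hold); (16,6,hold); (17,6,hold); (18,6,hold)


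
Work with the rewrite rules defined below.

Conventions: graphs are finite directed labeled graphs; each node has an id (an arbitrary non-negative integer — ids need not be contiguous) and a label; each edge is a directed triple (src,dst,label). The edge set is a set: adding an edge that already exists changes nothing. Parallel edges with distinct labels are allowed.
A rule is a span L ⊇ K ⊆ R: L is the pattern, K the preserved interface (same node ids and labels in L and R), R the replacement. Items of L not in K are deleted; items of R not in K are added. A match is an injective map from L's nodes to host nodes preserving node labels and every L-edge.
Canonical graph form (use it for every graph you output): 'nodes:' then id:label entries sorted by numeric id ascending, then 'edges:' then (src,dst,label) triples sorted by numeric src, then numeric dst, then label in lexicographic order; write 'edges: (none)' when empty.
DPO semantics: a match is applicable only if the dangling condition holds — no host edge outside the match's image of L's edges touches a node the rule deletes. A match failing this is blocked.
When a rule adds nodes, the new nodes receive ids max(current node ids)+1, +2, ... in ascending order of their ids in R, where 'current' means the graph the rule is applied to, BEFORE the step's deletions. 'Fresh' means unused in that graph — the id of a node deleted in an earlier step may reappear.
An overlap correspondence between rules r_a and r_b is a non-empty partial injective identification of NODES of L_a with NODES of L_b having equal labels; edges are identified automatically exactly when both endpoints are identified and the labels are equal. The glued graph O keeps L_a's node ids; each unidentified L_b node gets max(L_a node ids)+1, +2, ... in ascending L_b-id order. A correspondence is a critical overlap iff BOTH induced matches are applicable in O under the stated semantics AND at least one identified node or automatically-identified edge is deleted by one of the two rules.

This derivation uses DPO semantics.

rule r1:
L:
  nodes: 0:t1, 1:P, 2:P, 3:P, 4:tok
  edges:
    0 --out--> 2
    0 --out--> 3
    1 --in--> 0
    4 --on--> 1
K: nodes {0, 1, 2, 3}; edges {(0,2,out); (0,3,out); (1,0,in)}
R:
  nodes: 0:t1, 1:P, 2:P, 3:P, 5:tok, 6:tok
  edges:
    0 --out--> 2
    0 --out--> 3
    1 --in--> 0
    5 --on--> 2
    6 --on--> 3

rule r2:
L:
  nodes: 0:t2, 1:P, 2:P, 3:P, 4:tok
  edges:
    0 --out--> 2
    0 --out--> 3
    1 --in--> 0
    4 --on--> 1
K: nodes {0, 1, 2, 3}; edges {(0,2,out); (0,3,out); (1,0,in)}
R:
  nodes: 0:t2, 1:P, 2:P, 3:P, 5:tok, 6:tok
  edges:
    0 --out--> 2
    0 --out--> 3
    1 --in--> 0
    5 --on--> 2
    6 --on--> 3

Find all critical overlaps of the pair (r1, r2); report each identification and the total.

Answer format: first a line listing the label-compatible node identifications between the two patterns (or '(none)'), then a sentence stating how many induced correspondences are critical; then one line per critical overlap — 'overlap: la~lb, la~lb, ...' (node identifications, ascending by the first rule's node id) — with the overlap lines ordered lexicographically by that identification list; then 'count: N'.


label-compatible node identifications between L(r1) and L(r2): 1~1, 1~2, 1~3, 2~1, 2~2, 2~3, 3~1, 3~2, 3~3, 4~4
7 of the induced correspondences are critical overlaps of r1 and r2.
overlap: 1~1, 2~2, 3~3, 4~4
overlap: 1~1, 2~2, 4~4
overlap: 1~1, 2~3, 3~2, 4~4
overlap: 1~1, 2~3, 4~4
overlap: 1~1, 3~2, 4~4
overlap: 1~1, 3~3, 4~4
overlap: 1~1, 4~4
count: 7


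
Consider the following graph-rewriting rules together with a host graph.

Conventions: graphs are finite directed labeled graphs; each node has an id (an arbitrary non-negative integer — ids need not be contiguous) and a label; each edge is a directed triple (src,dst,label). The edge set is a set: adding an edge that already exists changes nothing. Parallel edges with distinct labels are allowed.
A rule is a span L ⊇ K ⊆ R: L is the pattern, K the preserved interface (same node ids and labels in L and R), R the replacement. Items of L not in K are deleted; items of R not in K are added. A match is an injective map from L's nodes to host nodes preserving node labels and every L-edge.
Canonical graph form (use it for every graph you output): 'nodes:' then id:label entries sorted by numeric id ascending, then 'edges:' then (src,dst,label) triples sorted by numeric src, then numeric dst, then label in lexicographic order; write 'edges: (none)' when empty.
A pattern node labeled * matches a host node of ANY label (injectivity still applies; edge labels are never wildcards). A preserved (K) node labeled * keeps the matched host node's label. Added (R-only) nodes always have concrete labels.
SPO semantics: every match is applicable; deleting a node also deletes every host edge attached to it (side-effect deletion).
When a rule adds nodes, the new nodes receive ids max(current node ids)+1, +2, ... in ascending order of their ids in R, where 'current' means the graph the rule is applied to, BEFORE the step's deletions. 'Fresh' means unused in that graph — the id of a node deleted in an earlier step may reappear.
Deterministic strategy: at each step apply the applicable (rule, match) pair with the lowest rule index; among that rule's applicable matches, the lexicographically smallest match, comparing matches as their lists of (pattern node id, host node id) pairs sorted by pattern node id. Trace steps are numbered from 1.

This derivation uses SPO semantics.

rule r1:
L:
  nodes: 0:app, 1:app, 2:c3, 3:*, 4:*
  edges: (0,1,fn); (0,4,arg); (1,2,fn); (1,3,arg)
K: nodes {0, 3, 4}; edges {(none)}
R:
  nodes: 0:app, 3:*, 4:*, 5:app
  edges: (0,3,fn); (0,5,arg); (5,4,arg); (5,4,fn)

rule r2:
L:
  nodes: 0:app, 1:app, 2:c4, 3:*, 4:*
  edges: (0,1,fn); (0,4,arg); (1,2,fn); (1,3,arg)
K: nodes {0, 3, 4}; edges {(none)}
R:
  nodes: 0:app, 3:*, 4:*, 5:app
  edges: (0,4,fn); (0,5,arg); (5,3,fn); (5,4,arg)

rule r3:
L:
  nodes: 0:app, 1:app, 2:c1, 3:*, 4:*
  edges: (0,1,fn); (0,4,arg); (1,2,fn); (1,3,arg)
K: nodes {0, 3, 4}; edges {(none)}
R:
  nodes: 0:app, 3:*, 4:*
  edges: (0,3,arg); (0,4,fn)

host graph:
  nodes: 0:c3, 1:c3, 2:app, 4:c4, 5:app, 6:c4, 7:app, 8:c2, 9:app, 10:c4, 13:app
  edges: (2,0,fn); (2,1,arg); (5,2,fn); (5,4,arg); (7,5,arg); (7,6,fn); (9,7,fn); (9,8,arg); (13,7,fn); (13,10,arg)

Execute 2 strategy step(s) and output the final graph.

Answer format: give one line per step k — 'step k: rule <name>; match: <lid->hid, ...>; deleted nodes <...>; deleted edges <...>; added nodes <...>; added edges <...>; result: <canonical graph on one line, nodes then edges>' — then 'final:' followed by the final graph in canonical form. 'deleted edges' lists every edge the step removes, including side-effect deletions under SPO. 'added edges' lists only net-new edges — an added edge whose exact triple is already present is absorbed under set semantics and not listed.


step 1: rule r1; match: 0->5, 1->2, 2->0, 3->1, 4->4; deleted nodes 0, 2; deleted edges (2,0,fn); (2,1,arg); (5,2,fn); (5,4,arg); added nodes 14; added edges (5,1,fn); (5,14,arg); (14,4,arg); (14,4,fn); result: nodes: 1:c3, 4:c4, 5:app, 6:c4, 7:app, 8:c2, 9:app, 10:c4, 13:app, 14:app edges: (5,1,fn); (5,14,arg); (7,5,arg); (7,6,fn); (9,7,fn); (9,8,arg); (13,7,fn); (13,10,arg); (14,4,arg); (14,4,fn)
step 2: rule r2; match: 0->9, 1->7, 2->6, 3->5, 4->8; deleted nodes 6, 7; deleted edges (7,5,arg); (7,6,fn); (9,7,fn); (9,8,arg); (13,7,fn); added nodes 15; added edges (9,8,fn); (9,15,arg); (15,5,fn); (15,8,arg); result: nodes: 1:c3, 4:c4, 5:app, 8:c2, 9:app, 10:c4, 13:app, 14:app, 15:app edges: (5,1,fn); (5,14,arg); (9,8,fn); (9,15,arg); (13,10,arg); (14,4,arg); (14,4,fn); (15,5,fn); (15,8,arg)
final:
nodes: 1:c3, 4:c4, 5:app, 8:c2, 9:app, 10:c4, 13:app, 14:app, 15:app
edges: (5,1,fn); (5,14,arg); (9,8,fn); (9,15,arg); (13,10,arg); (14,4,arg); (14,4,fn); (15,5,fn); (15,8,arg)


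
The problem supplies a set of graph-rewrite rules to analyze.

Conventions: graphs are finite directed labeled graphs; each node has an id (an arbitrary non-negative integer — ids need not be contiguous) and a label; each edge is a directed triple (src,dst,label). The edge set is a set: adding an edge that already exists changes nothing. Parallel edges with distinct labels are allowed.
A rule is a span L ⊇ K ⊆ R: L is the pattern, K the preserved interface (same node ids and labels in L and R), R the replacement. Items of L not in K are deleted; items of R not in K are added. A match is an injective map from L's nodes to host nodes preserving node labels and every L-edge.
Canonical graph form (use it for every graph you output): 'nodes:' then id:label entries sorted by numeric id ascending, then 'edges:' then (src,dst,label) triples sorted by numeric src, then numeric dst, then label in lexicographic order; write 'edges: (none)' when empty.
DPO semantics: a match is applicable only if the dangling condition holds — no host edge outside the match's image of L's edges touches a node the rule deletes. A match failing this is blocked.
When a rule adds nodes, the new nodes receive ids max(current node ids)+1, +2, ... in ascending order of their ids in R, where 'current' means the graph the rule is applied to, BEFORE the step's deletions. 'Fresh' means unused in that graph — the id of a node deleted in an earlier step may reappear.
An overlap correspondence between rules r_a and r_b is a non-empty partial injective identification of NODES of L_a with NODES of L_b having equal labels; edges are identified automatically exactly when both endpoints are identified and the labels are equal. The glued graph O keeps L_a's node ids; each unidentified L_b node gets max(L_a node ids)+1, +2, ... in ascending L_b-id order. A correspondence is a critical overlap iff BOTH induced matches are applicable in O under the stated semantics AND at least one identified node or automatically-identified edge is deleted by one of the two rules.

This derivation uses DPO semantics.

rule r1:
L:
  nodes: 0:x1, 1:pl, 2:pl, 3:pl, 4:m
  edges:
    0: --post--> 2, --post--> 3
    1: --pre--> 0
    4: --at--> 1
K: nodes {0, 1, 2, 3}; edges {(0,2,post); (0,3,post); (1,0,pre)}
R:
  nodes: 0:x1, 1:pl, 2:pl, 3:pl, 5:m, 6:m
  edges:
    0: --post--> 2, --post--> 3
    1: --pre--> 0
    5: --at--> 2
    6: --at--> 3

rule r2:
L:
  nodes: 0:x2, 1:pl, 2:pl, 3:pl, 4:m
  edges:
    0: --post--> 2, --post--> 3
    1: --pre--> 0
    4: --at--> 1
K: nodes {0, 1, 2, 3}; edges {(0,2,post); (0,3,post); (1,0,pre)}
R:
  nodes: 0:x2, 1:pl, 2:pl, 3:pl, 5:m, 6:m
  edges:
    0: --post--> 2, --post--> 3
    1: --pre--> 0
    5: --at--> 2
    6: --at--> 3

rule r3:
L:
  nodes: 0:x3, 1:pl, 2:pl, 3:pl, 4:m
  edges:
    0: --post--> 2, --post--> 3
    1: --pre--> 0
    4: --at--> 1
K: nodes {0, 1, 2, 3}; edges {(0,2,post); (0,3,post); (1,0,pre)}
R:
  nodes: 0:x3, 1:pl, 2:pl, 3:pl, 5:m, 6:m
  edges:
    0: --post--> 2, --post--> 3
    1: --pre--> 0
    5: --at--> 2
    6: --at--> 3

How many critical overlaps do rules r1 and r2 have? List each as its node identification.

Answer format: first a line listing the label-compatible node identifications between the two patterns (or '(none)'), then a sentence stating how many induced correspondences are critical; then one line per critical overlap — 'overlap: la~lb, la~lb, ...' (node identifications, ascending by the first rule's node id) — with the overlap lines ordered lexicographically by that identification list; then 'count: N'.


label-compatible node identifications between L(r1) and L(r2): 1~1, 1~2, 1~3, 2~1, 2~2, 2~3, 3~1, 3~2, 3~3, 4~4
7 of the induced correspondences are critical overlaps of r1 and r2.
overlap: 1~1, 2~2, 3~3, 4~4
overlap: 1~1, 2~2, 4~4
overlap: 1~1, 2~3, 3~2, 4~4
overlap: 1~1, 2~3, 4~4
overlap: 1~1, 3~2, 4~4
overlap: 1~1, 3~3, 4~4
overlap: 1~1, 4~4
count: 7


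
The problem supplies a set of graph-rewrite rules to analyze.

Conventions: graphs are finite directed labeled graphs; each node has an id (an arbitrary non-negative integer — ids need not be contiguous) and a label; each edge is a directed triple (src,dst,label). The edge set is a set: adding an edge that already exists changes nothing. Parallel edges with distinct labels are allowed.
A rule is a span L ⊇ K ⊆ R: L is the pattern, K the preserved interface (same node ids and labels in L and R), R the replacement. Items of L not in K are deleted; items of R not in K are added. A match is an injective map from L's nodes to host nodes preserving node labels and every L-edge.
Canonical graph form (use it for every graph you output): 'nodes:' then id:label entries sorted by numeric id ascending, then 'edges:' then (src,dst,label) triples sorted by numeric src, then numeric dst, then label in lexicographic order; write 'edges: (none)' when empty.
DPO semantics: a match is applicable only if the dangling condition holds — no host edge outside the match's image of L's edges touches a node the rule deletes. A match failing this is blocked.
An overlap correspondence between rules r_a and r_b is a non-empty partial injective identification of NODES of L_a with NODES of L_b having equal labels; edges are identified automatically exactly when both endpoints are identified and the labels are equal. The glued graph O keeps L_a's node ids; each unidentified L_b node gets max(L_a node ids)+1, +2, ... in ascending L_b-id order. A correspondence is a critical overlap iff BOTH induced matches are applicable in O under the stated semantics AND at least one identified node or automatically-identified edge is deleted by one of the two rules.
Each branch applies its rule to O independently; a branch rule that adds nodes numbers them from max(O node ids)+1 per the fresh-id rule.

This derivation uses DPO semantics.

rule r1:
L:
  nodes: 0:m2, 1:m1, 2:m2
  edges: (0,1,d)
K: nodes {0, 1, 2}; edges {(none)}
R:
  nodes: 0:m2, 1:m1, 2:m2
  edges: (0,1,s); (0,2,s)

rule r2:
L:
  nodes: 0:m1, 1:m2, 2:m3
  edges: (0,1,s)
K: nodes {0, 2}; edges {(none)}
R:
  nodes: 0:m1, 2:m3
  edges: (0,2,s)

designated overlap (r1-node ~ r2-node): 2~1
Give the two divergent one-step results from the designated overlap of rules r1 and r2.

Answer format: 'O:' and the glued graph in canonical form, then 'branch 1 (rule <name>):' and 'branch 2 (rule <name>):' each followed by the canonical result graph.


O:
nodes: 0:m2, 1:m1, 2:m2, 3:m1, 4:m3
edges: (0,1,d); (3,2,s)
branch 1 (rule r1):
nodes: 0:m2, 1:m1, 2:m2, 3:m1, 4:m3
edges: (0,1,s); (0,2,s); (3,2,s)
branch 2 (rule r2):
nodes: 0:m2, 1:m1, 3:m1, 4:m3
edges: (0,1,d); (3,4,s)


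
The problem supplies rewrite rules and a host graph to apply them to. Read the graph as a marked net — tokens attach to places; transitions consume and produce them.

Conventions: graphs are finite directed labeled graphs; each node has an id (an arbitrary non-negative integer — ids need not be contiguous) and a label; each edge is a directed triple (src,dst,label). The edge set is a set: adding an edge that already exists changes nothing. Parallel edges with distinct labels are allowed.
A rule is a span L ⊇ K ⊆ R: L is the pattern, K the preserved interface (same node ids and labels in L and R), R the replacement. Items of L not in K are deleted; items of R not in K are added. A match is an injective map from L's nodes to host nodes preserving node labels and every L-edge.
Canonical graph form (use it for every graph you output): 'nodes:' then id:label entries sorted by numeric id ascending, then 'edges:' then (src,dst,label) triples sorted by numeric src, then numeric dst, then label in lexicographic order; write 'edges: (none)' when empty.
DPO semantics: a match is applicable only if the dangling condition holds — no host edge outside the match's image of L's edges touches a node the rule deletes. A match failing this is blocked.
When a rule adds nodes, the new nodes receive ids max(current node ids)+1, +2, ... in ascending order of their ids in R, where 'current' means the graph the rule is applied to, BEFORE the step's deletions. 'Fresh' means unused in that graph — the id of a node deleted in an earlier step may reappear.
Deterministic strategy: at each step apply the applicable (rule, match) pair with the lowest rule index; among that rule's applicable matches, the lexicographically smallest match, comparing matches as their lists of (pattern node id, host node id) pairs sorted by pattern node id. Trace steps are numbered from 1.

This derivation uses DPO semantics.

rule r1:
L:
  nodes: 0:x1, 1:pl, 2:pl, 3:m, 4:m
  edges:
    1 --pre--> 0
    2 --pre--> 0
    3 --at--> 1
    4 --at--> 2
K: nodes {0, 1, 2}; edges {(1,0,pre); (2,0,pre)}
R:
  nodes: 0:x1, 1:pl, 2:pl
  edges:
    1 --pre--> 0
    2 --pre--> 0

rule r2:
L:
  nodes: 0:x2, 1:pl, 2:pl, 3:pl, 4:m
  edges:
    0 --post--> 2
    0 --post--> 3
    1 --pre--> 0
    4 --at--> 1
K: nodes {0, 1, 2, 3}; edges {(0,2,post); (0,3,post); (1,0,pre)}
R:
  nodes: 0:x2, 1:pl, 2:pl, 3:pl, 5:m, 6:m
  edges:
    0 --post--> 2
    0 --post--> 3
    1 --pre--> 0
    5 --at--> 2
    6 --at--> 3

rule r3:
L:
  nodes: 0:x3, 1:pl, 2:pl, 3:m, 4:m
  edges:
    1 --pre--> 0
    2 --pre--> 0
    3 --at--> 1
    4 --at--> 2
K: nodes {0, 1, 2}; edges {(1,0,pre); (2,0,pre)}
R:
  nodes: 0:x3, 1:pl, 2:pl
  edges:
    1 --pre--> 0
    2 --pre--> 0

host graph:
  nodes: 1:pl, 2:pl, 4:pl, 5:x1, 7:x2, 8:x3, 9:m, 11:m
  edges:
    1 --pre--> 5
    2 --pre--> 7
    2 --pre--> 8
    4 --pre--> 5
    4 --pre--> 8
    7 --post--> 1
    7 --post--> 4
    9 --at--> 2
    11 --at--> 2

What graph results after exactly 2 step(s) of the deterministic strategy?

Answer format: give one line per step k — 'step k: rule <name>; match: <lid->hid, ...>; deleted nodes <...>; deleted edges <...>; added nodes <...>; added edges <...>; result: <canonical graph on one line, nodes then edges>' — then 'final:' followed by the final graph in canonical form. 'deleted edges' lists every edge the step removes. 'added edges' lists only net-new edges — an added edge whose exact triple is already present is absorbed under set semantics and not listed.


step 1: rule r2; match: 0->7, 1->2, 2->1, 3->4, 4->9; deleted nodes 9; deleted edges (9,2,at); added nodes 12, 13; added edges (12,1,at); (13,4,at); result: nodes: 1:pl, 2:pl, 4:pl, 5:x1, 7:x2, 8:x3, 11:m, 12:m, 13:m edges: (1,5,pre); (2,7,pre); (2,8,pre); (4,5,pre); (4,8,pre); (7,1,post); (7,4,post); (11,2,at); (12,1,at); (13,4,at)
step 2: rule r1; match: 0->5, 1->1, 2->4, 3->12, 4->13; deleted nodes 12, 13; deleted edges (12,1,at); (13,4,at); added nodes (none); added edges (none); result: nodes: 1:pl, 2:pl, 4:pl, 5:x1, 7:x2, 8:x3, 11:m edges: (1,5,pre); (2,7,pre); (2,8,pre); (4,5,pre); (4,8,pre); (7,1,post); (7,4,post); (11,2,at)
final:
nodes: 1:pl, 2:pl, 4:pl, 5:x1, 7:x2, 8:x3, 11:m
edges: (1,5,pre); (2,7,pre); (2,8,pre); (4,5,pre); (4,8,pre); (7,1,post); (7,4,post); (11,2,at)
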